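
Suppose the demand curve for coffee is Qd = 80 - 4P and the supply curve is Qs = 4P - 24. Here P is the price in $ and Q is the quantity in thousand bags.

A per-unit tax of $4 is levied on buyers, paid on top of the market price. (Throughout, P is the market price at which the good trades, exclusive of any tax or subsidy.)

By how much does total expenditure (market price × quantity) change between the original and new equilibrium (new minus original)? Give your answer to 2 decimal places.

Initially, 80 - 4P = 4P - 24, so 104 = 8P and P = 13, Q = 28.
Since buyers pay the price plus the tax, the effective demand curve becomes Qd = 64 - 4P.
New equilibrium: 64 - 4P = 4P - 24 ⇒ 88 = 8P ⇒ P = 11, Q = 20.
Expenditure moves from 13×28 = 364 to 11×20 = 220; change = -144.00.

-144.00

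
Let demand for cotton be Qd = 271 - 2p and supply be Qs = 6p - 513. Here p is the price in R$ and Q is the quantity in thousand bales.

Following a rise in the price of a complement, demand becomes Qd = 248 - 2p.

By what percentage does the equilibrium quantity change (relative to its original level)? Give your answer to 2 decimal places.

-23.00

Original equilibrium: 271 - 2p = 6p - 513 gives 784 = 8p, so p = 98 and Q = 75.
The shock moves the curves to Qd = 248 - 2p and Qs = 6p - 513.
Equate the new curves: 248 - 2p = 6p - 513, giving 761 = 8p, p = 95.125, Q = 57.75.
%ΔQ = (57.75 − 75) / 75 × 100 = -23.00%.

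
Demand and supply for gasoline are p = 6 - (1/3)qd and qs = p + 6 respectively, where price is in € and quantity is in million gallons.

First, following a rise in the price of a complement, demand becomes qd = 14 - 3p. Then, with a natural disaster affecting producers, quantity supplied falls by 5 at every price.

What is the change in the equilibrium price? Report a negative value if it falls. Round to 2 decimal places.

+0.25

Solve the original market: 18 - 3p = p + 6, hence p = 3 and q = 9.
The new curves are qd = 14 - 3p (demand) and qs = p + 1 (supply).
Setting them equal: 14 - 3p = p + 1 → 13 = 4p, so p = 3.25 and q = 4.25.
Δp = 3.25 − 3 = +0.25.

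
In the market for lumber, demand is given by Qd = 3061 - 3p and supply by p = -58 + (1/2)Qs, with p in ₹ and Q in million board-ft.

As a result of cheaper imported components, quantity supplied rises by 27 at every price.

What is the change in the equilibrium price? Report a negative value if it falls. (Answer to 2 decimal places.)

Before the shock: 3061 - 3p = 2p + 116 ⇒ 2945 = 5p ⇒ p = 589, Q = 1294.
The new curves are Qd = 3061 - 3p (demand) and Qs = 2p + 143 (supply).
Setting them equal: 3061 - 3p = 2p + 143 → 2918 = 5p, so p = 583.6 and Q = 1310.2.
Δp = 583.6 − 589 = -5.40.

-5.40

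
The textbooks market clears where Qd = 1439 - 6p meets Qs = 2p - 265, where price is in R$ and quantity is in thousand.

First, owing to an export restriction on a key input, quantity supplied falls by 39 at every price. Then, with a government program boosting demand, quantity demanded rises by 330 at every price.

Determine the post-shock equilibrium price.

Initially, 1439 - 6p = 2p - 265, so 1704 = 8p and p = 213, Q = 161.
With the change applied: demand Qd = 1769 - 6p, supply Qs = 2p - 304.
Setting them equal: 1769 - 6p = 2p - 304 → 2073 = 8p, so p = 259.125 and Q = 214.25.

259.125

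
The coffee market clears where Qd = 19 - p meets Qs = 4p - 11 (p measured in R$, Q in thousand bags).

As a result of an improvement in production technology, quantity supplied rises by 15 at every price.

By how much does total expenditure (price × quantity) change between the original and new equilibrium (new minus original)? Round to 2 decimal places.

-30.00

Before the shock: 19 - p = 4p - 11 ⇒ 30 = 5p ⇒ p = 6, Q = 13.
With the change applied: demand Qd = 19 - p, supply Qs = 4p + 4.
Equate the new curves: 19 - p = 4p + 4, giving 15 = 5p, p = 3, Q = 16.
Expenditure moves from 6×13 = 78 to 3×16 = 48; change = -30.00.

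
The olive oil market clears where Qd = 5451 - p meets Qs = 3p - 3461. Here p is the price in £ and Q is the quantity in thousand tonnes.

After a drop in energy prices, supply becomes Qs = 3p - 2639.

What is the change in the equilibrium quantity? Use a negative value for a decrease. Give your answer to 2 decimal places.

+205.50

Solve the original market: 5451 - p = 3p - 3461, hence p = 2228 and Q = 3223.
After the shift, demand is Qd = 5451 - p and supply is Qs = 3p - 2639.
Clearing the new market: 5451 - p = 3p - 2639, so p = 2022.5 and Q = 3428.5.
ΔQ = 3428.5 − 3223 = +205.50.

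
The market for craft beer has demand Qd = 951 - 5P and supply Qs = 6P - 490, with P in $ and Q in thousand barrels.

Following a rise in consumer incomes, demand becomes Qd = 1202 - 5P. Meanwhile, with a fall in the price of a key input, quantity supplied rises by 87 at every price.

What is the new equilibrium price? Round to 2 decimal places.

145.91

Solve the original market: 951 - 5P = 6P - 490, hence P = 131 and Q = 296.
The shock moves the curves to Qd = 1202 - 5P and Qs = 6P - 403.
Setting them equal: 1202 - 5P = 6P - 403 → 1605 = 11P, so P = 1605/11 ≈ 145.9091 and Q = 5197/11 ≈ 472.4545.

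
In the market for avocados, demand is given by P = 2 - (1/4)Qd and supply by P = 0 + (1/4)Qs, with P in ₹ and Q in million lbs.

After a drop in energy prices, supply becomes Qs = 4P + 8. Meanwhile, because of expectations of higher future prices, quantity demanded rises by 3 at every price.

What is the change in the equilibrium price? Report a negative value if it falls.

-0.625

Initially, 8 - 4P = 4P, so 8 = 8P and P = 1, Q = 4.
After the shift, demand is Qd = 11 - 4P and supply is Qs = 4P + 8.
Setting them equal: 11 - 4P = 4P + 8 → 3 = 8P, so P = 0.375 and Q = 9.5.
ΔP = 0.375 − 1 = -0.625.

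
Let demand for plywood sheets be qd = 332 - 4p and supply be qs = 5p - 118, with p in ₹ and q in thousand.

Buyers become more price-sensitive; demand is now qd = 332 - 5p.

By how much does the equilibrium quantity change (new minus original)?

-25

Before the shock: 332 - 4p = 5p - 118 ⇒ 450 = 9p ⇒ p = 50, q = 132.
The new curves are qd = 332 - 5p (demand) and qs = 5p - 118 (supply).
Clearing the new market: 332 - 5p = 5p - 118, so p = 45 and q = 107.
Δq = 107 − 132 = -25.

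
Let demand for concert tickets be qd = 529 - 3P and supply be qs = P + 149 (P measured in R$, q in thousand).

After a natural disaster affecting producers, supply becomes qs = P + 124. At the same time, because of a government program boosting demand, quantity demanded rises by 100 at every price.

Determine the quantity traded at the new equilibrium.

Original equilibrium: 529 - 3P = P + 149 gives 380 = 4P, so P = 95 and q = 244.
After the shift, demand is qd = 629 - 3P and supply is qs = P + 124.
Equate the new curves: 629 - 3P = P + 124, giving 505 = 4P, P = 126.25, q = 250.25.

250.25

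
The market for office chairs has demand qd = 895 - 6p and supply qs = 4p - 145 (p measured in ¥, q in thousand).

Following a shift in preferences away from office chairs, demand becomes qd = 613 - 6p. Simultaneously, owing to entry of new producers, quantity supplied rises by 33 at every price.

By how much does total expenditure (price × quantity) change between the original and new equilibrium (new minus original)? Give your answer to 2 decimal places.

-15279.00

Before the shock: 895 - 6p = 4p - 145 ⇒ 1040 = 10p ⇒ p = 104, q = 271.
The shock moves the curves to qd = 613 - 6p and qs = 4p - 112.
Clearing the new market: 613 - 6p = 4p - 112, so p = 72.5 and q = 178.
Expenditure moves from 104×271 = 28184 to 72.5×178 = 12905; change = -15279.00.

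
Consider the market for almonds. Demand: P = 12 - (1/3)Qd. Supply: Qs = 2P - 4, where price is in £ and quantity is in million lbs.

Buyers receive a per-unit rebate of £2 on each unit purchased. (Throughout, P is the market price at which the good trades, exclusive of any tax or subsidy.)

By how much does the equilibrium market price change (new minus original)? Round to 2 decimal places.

Solve the original market: 36 - 3P = 2P - 4, hence P = 8 and Q = 12.
Since buyers' out-of-pocket price is the market price minus the rebate, the effective demand curve becomes Qd = 42 - 3P.
Setting them equal: 42 - 3P = 2P - 4 → 46 = 5P, so P = 9.2 and Q = 14.4.
ΔP = 9.2 − 8 = +1.20.

+1.20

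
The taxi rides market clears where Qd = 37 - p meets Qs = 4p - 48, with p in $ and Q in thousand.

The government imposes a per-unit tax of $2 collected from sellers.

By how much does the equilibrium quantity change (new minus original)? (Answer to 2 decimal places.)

Solve the original market: 37 - p = 4p - 48, hence p = 17 and Q = 20.
Since sellers keep the price net of the tax, the effective supply curve becomes Qs = 4p - 56.
Equate the new curves: 37 - p = 4p - 56, giving 93 = 5p, p = 18.6, Q = 18.4.
ΔQ = 18.4 − 20 = -1.60.

-1.60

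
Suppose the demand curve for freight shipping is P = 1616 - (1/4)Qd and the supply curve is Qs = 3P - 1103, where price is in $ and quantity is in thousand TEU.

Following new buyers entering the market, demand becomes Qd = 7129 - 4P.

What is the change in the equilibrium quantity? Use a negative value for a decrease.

Solve the original market: 6464 - 4P = 3P - 1103, hence P = 1081 and Q = 2140.
The shock moves the curves to Qd = 7129 - 4P and Qs = 3P - 1103.
New equilibrium: 7129 - 4P = 3P - 1103 ⇒ 8232 = 7P ⇒ P = 1176, Q = 2425.
ΔQ = 2425 − 2140 = +285.

+285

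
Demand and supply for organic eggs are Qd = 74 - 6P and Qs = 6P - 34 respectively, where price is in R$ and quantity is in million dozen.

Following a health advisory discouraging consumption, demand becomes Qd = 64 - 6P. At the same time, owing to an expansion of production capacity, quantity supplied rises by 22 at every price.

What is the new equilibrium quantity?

Solve the original market: 74 - 6P = 6P - 34, hence P = 9 and Q = 20.
After the shift, demand is Qd = 64 - 6P and supply is Qs = 6P - 12.
Clearing the new market: 64 - 6P = 6P - 12, so P = 19/3 ≈ 6.3333 and Q = 26.

26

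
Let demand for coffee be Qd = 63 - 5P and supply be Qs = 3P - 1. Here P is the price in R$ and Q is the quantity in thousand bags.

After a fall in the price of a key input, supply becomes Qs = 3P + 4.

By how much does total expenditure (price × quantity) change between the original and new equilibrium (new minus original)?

Solve the original market: 63 - 5P = 3P - 1, hence P = 8 and Q = 23.
With the change applied: demand Qd = 63 - 5P, supply Qs = 3P + 4.
Clearing the new market: 63 - 5P = 3P + 4, so P = 7.375 and Q = 26.125.
Expenditure moves from 8×23 = 184 to 7.375×26.125 = 192.671875; change = +8.671875.

+8.671875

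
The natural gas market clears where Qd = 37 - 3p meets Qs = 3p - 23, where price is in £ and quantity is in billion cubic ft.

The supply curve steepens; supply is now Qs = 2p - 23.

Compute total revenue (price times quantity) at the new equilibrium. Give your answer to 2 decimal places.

12.00

Original equilibrium: 37 - 3p = 3p - 23 gives 60 = 6p, so p = 10 and Q = 7.
The new curves are Qd = 37 - 3p (demand) and Qs = 2p - 23 (supply).
Setting them equal: 37 - 3p = 2p - 23 → 60 = 5p, so p = 12 and Q = 1.
New expenditure = 12 × 1 = 12.00.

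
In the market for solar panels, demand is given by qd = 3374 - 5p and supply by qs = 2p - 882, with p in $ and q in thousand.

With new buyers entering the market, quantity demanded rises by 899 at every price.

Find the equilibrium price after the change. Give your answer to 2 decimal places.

736.43

Solve the original market: 3374 - 5p = 2p - 882, hence p = 608 and q = 334.
After the shift, demand is qd = 4273 - 5p and supply is qs = 2p - 882.
Equate the new curves: 4273 - 5p = 2p - 882, giving 5155 = 7p, p = 5155/7 ≈ 736.4286, q = 4136/7 ≈ 590.8571.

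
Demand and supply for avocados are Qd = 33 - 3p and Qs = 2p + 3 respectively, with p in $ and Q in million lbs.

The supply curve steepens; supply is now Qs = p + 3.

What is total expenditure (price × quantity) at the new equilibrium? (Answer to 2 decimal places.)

78.75

Before the shock: 33 - 3p = 2p + 3 ⇒ 30 = 5p ⇒ p = 6, Q = 15.
After the shift, demand is Qd = 33 - 3p and supply is Qs = p + 3.
Equate the new curves: 33 - 3p = p + 3, giving 30 = 4p, p = 7.5, Q = 10.5.
New expenditure = 7.5 × 10.5 = 78.75.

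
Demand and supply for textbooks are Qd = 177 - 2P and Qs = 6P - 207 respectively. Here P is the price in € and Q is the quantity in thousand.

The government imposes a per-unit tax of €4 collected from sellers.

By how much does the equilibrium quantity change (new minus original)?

Initially, 177 - 2P = 6P - 207, so 384 = 8P and P = 48, Q = 81.
Since sellers keep the price net of the tax, the effective supply curve becomes Qs = 6P - 231.
New equilibrium: 177 - 2P = 6P - 231 ⇒ 408 = 8P ⇒ P = 51, Q = 75.
ΔQ = 75 − 81 = -6.

-6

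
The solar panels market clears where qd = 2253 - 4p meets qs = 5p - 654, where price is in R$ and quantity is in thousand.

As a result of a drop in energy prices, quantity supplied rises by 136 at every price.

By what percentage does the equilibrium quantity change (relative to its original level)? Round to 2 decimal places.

+6.29

Initially, 2253 - 4p = 5p - 654, so 2907 = 9p and p = 323, q = 961.
The shock moves the curves to qd = 2253 - 4p and qs = 5p - 518.
New equilibrium: 2253 - 4p = 5p - 518 ⇒ 2771 = 9p ⇒ p = 2771/9 ≈ 307.8889, q = 9193/9 ≈ 1021.4444.
%Δq = (1021.4444 − 961) / 961 × 100 = +6.29%.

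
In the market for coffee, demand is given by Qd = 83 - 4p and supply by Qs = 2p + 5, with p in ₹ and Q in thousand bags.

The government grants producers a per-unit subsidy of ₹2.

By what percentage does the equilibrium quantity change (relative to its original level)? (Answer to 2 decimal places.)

Before the shock: 83 - 4p = 2p + 5 ⇒ 78 = 6p ⇒ p = 13, Q = 31.
Since sellers receive the price plus the subsidy, the effective supply curve becomes Qs = 2p + 9.
Equate the new curves: 83 - 4p = 2p + 9, giving 74 = 6p, p = 37/3 ≈ 12.3333, Q = 101/3 ≈ 33.6667.
%ΔQ = (33.6667 − 31) / 31 × 100 = +8.60%.

+8.60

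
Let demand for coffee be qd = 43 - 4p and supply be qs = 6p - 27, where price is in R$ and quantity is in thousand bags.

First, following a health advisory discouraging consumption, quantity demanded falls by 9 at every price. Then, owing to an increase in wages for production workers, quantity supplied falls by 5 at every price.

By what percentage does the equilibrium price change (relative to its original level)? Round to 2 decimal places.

Original equilibrium: 43 - 4p = 6p - 27 gives 70 = 10p, so p = 7 and q = 15.
The new curves are qd = 34 - 4p (demand) and qs = 6p - 32 (supply).
Equate the new curves: 34 - 4p = 6p - 32, giving 66 = 10p, p = 6.6, q = 7.6.
%Δp = (6.6 − 7) / 7 × 100 = -5.71%.

-5.71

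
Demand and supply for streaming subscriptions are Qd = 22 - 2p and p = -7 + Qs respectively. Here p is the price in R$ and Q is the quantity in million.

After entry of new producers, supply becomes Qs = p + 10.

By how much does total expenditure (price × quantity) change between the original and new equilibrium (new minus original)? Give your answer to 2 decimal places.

Initially, 22 - 2p = p + 7, so 15 = 3p and p = 5, Q = 12.
With the change applied: demand Qd = 22 - 2p, supply Qs = p + 10.
New equilibrium: 22 - 2p = p + 10 ⇒ 12 = 3p ⇒ p = 4, Q = 14.
Expenditure moves from 5×12 = 60 to 4×14 = 56; change = -4.00.

-4.00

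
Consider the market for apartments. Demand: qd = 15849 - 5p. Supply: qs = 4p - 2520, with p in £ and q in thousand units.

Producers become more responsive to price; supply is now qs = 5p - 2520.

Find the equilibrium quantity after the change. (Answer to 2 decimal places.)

Initially, 15849 - 5p = 4p - 2520, so 18369 = 9p and p = 2041, q = 5644.
With the change applied: demand qd = 15849 - 5p, supply qs = 5p - 2520.
Equate the new curves: 15849 - 5p = 5p - 2520, giving 18369 = 10p, p = 1836.9, q = 6664.5.

6664.50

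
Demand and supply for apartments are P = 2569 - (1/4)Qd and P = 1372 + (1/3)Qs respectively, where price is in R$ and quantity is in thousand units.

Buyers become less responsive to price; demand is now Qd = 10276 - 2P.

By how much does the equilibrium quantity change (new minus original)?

Original equilibrium: 10276 - 4P = 3P - 4116 gives 14392 = 7P, so P = 2056 and Q = 2052.
The shock moves the curves to Qd = 10276 - 2P and Qs = 3P - 4116.
Clearing the new market: 10276 - 2P = 3P - 4116, so P = 2878.4 and Q = 4519.2.
ΔQ = 4519.2 − 2052 = +2467.2.

+2467.2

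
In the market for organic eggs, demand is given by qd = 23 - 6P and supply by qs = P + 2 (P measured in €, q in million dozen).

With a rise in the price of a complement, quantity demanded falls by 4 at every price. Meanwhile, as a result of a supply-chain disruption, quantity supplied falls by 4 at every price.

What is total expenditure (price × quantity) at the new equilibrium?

3

Original equilibrium: 23 - 6P = P + 2 gives 21 = 7P, so P = 3 and q = 5.
The new curves are qd = 19 - 6P (demand) and qs = P - 2 (supply).
Setting them equal: 19 - 6P = P - 2 → 21 = 7P, so P = 3 and q = 1.
New expenditure = 3 × 1 = 3.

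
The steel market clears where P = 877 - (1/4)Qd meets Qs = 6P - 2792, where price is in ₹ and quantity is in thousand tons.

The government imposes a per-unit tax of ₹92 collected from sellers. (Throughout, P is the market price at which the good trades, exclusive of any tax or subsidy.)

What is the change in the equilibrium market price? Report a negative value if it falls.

+55.2

Solve the original market: 3508 - 4P = 6P - 2792, hence P = 630 and Q = 988.
Since sellers keep the price net of the tax, the effective supply curve becomes Qs = 6P - 3344.
Setting them equal: 3508 - 4P = 6P - 3344 → 6852 = 10P, so P = 685.2 and Q = 767.2.
ΔP = 685.2 − 630 = +55.2.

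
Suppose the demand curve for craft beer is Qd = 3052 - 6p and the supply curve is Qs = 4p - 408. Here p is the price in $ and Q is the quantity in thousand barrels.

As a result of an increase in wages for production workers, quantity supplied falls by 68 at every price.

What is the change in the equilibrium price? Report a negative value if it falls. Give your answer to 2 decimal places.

+6.80

Initially, 3052 - 6p = 4p - 408, so 3460 = 10p and p = 346, Q = 976.
With the change applied: demand Qd = 3052 - 6p, supply Qs = 4p - 476.
Clearing the new market: 3052 - 6p = 4p - 476, so p = 352.8 and Q = 935.2.
Δp = 352.8 − 346 = +6.80.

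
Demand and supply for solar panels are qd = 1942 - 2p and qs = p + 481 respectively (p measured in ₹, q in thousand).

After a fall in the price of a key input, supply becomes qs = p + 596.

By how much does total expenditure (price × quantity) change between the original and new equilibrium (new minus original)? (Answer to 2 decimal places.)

-2708.89

Before the shock: 1942 - 2p = p + 481 ⇒ 1461 = 3p ⇒ p = 487, q = 968.
After the shift, demand is qd = 1942 - 2p and supply is qs = p + 596.
Equate the new curves: 1942 - 2p = p + 596, giving 1346 = 3p, p = 1346/3 ≈ 448.6667, q = 3134/3 ≈ 1044.6667.
Expenditure moves from 487×968 = 471416 to 448.6667×1044.6667 = 468707.1111; change = -2708.89.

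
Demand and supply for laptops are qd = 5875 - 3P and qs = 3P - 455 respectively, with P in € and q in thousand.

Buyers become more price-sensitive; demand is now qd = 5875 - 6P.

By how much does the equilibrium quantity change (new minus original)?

-1055

Solve the original market: 5875 - 3P = 3P - 455, hence P = 1055 and q = 2710.
The shock moves the curves to qd = 5875 - 6P and qs = 3P - 455.
Equate the new curves: 5875 - 6P = 3P - 455, giving 6330 = 9P, P = 2110/3 ≈ 703.3333, q = 1655.
Δq = 1655 − 2710 = -1055.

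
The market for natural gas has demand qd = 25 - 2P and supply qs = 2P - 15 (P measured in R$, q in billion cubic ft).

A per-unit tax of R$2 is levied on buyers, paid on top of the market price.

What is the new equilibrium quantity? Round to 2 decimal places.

3.00

Solve the original market: 25 - 2P = 2P - 15, hence P = 10 and q = 5.
Since buyers pay the price plus the tax, the effective demand curve becomes qd = 21 - 2P.
Setting them equal: 21 - 2P = 2P - 15 → 36 = 4P, so P = 9 and q = 3.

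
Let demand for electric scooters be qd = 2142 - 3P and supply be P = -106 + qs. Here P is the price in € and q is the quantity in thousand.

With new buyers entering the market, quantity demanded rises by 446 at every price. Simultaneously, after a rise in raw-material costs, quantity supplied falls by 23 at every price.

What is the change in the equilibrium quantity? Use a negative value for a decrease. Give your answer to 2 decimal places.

Before the shock: 2142 - 3P = P + 106 ⇒ 2036 = 4P ⇒ P = 509, q = 615.
The shock moves the curves to qd = 2588 - 3P and qs = P + 83.
Equate the new curves: 2588 - 3P = P + 83, giving 2505 = 4P, P = 626.25, q = 709.25.
Δq = 709.25 − 615 = +94.25.

+94.25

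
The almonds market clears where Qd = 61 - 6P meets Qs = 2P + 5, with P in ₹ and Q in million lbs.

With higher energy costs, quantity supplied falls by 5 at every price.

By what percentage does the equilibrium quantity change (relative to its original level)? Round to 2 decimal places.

-19.74

Original equilibrium: 61 - 6P = 2P + 5 gives 56 = 8P, so P = 7 and Q = 19.
The shock moves the curves to Qd = 61 - 6P and Qs = 2P.
Equate the new curves: 61 - 6P = 2P, giving 61 = 8P, P = 7.625, Q = 15.25.
%ΔQ = (15.25 − 19) / 19 × 100 = -19.74%.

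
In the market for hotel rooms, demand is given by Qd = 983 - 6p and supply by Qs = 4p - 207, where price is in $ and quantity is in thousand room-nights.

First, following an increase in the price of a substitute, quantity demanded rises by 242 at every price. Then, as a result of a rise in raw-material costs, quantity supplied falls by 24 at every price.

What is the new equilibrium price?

Before the shock: 983 - 6p = 4p - 207 ⇒ 1190 = 10p ⇒ p = 119, Q = 269.
The new curves are Qd = 1225 - 6p (demand) and Qs = 4p - 231 (supply).
Clearing the new market: 1225 - 6p = 4p - 231, so p = 145.6 and Q = 351.4.

145.6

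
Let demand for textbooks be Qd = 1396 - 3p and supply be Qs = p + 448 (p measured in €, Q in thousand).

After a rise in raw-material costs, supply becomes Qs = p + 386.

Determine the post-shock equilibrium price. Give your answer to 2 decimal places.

Solve the original market: 1396 - 3p = p + 448, hence p = 237 and Q = 685.
The new curves are Qd = 1396 - 3p (demand) and Qs = p + 386 (supply).
Setting them equal: 1396 - 3p = p + 386 → 1010 = 4p, so p = 252.5 and Q = 638.5.

252.50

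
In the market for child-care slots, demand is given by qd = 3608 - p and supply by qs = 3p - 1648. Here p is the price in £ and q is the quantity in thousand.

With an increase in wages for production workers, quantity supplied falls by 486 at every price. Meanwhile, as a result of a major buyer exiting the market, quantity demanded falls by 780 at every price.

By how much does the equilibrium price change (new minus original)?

Initially, 3608 - p = 3p - 1648, so 5256 = 4p and p = 1314, q = 2294.
The shock moves the curves to qd = 2828 - p and qs = 3p - 2134.
Equate the new curves: 2828 - p = 3p - 2134, giving 4962 = 4p, p = 1240.5, q = 1587.5.
Δp = 1240.5 − 1314 = -73.5.

-73.5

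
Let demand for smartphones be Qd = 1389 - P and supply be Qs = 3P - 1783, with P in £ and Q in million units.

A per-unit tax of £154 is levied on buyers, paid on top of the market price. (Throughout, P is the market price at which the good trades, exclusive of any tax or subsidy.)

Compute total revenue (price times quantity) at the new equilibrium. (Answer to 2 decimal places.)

362537.25

Solve the original market: 1389 - P = 3P - 1783, hence P = 793 and Q = 596.
Since buyers pay the price plus the tax, the effective demand curve becomes Qd = 1235 - P.
New equilibrium: 1235 - P = 3P - 1783 ⇒ 3018 = 4P ⇒ P = 754.5, Q = 480.5.
New expenditure = 754.5 × 480.5 = 362537.25.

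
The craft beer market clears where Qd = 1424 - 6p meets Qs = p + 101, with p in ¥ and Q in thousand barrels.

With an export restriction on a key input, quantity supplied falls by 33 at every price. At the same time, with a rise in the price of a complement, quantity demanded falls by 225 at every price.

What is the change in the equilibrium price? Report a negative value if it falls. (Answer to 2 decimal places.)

-27.43

Before the shock: 1424 - 6p = p + 101 ⇒ 1323 = 7p ⇒ p = 189, Q = 290.
The shock moves the curves to Qd = 1199 - 6p and Qs = p + 68.
Setting them equal: 1199 - 6p = p + 68 → 1131 = 7p, so p = 1131/7 ≈ 161.5714 and Q = 1607/7 ≈ 229.5714.
Δp = 161.5714 − 189 = -27.43.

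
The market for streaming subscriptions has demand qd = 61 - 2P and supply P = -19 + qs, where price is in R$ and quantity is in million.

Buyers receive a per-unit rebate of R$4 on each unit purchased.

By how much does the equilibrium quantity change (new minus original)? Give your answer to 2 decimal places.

Initially, 61 - 2P = P + 19, so 42 = 3P and P = 14, q = 33.
Since buyers' out-of-pocket price is the market price minus the rebate, the effective demand curve becomes qd = 69 - 2P.
Equate the new curves: 69 - 2P = P + 19, giving 50 = 3P, P = 50/3 ≈ 16.6667, q = 107/3 ≈ 35.6667.
Δq = 35.6667 − 33 = +2.67.

+2.67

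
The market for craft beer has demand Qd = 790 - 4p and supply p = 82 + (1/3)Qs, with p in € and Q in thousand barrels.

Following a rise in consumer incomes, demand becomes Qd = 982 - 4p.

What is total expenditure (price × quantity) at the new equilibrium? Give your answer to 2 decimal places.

49170.12

Initially, 790 - 4p = 3p - 246, so 1036 = 7p and p = 148, Q = 198.
With the change applied: demand Qd = 982 - 4p, supply Qs = 3p - 246.
Equate the new curves: 982 - 4p = 3p - 246, giving 1228 = 7p, p = 1228/7 ≈ 175.4286, Q = 1962/7 ≈ 280.2857.
New expenditure = 175.4286 × 280.2857 = 49170.12.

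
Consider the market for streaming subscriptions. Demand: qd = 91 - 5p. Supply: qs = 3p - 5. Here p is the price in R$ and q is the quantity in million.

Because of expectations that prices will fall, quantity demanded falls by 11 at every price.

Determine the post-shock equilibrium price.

10.625

Before the shock: 91 - 5p = 3p - 5 ⇒ 96 = 8p ⇒ p = 12, q = 31.
After the shift, demand is qd = 80 - 5p and supply is qs = 3p - 5.
Clearing the new market: 80 - 5p = 3p - 5, so p = 10.625 and q = 26.875.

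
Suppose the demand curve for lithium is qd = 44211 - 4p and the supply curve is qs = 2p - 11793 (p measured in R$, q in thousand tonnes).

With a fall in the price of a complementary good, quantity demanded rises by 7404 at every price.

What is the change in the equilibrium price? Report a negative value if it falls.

Solve the original market: 44211 - 4p = 2p - 11793, hence p = 9334 and q = 6875.
After the shift, demand is qd = 51615 - 4p and supply is qs = 2p - 11793.
Setting them equal: 51615 - 4p = 2p - 11793 → 63408 = 6p, so p = 10568 and q = 9343.
Δp = 10568 − 9334 = +1234.

+1234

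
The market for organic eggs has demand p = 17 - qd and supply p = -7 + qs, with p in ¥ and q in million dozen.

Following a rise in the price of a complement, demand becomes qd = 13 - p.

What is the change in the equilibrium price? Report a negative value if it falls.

-2

Before the shock: 17 - p = p + 7 ⇒ 10 = 2p ⇒ p = 5, q = 12.
The shock moves the curves to qd = 13 - p and qs = p + 7.
Clearing the new market: 13 - p = p + 7, so p = 3 and q = 10.
Δp = 3 − 5 = -2.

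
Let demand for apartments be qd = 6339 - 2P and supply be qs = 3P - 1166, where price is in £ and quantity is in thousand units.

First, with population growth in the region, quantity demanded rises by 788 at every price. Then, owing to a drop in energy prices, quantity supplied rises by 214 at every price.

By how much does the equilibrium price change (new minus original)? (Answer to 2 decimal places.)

Solve the original market: 6339 - 2P = 3P - 1166, hence P = 1501 and q = 3337.
The new curves are qd = 7127 - 2P (demand) and qs = 3P - 952 (supply).
Setting them equal: 7127 - 2P = 3P - 952 → 8079 = 5P, so P = 1615.8 and q = 3895.4.
ΔP = 1615.8 − 1501 = +114.80.

+114.80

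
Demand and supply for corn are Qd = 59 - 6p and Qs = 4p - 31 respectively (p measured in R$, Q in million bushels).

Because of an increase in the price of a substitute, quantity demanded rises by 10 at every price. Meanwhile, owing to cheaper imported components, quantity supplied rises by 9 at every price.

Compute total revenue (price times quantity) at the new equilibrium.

131.04

Solve the original market: 59 - 6p = 4p - 31, hence p = 9 and Q = 5.
The shock moves the curves to Qd = 69 - 6p and Qs = 4p - 22.
New equilibrium: 69 - 6p = 4p - 22 ⇒ 91 = 10p ⇒ p = 9.1, Q = 14.4.
New expenditure = 9.1 × 14.4 = 131.04.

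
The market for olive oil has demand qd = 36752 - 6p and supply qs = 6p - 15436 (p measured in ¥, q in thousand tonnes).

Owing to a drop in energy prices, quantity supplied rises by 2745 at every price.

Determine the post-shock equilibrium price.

4120.25

Initially, 36752 - 6p = 6p - 15436, so 52188 = 12p and p = 4349, q = 10658.
After the shift, demand is qd = 36752 - 6p and supply is qs = 6p - 12691.
Setting them equal: 36752 - 6p = 6p - 12691 → 49443 = 12p, so p = 4120.25 and q = 12030.5.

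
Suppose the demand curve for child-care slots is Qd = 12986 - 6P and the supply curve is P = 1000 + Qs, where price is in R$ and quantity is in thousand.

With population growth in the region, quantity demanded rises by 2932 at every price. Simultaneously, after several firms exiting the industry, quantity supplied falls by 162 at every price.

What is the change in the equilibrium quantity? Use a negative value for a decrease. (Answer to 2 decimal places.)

+280.00

Original equilibrium: 12986 - 6P = P - 1000 gives 13986 = 7P, so P = 1998 and Q = 998.
After the shift, demand is Qd = 15918 - 6P and supply is Qs = P - 1162.
New equilibrium: 15918 - 6P = P - 1162 ⇒ 17080 = 7P ⇒ P = 2440, Q = 1278.
ΔQ = 1278 − 998 = +280.00.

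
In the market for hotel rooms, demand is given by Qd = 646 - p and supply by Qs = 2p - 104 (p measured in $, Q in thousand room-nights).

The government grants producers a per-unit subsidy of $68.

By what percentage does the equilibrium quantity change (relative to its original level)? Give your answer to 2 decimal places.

+11.45

Original equilibrium: 646 - p = 2p - 104 gives 750 = 3p, so p = 250 and Q = 396.
Since sellers receive the price plus the subsidy, the effective supply curve becomes Qs = 2p + 32.
Equate the new curves: 646 - p = 2p + 32, giving 614 = 3p, p = 614/3 ≈ 204.6667, Q = 1324/3 ≈ 441.3333.
%ΔQ = (441.3333 − 396) / 396 × 100 = +11.45%.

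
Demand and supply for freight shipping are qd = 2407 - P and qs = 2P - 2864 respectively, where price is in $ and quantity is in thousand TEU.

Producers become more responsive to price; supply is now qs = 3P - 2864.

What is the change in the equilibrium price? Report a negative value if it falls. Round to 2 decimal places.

-439.25

Solve the original market: 2407 - P = 2P - 2864, hence P = 1757 and q = 650.
After the shift, demand is qd = 2407 - P and supply is qs = 3P - 2864.
New equilibrium: 2407 - P = 3P - 2864 ⇒ 5271 = 4P ⇒ P = 1317.75, q = 1089.25.
ΔP = 1317.75 − 1757 = -439.25.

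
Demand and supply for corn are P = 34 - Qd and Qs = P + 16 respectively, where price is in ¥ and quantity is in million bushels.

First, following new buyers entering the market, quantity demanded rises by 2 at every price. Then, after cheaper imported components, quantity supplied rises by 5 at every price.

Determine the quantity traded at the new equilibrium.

28.5

Before the shock: 34 - P = P + 16 ⇒ 18 = 2P ⇒ P = 9, Q = 25.
With the change applied: demand Qd = 36 - P, supply Qs = P + 21.
Equate the new curves: 36 - P = P + 21, giving 15 = 2P, P = 7.5, Q = 28.5.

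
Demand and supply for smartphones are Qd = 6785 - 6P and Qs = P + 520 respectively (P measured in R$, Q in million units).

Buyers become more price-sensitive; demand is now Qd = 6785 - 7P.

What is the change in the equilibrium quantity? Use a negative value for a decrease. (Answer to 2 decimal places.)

-111.88

Original equilibrium: 6785 - 6P = P + 520 gives 6265 = 7P, so P = 895 and Q = 1415.
The new curves are Qd = 6785 - 7P (demand) and Qs = P + 520 (supply).
Equate the new curves: 6785 - 7P = P + 520, giving 6265 = 8P, P = 783.125, Q = 1303.125.
ΔQ = 1303.125 − 1415 = -111.88.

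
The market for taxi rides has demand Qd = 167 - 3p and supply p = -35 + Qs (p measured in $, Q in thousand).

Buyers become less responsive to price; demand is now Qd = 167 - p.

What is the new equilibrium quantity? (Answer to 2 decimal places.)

Original equilibrium: 167 - 3p = p + 35 gives 132 = 4p, so p = 33 and Q = 68.
After the shift, demand is Qd = 167 - p and supply is Qs = p + 35.
Clearing the new market: 167 - p = p + 35, so p = 66 and Q = 101.

101.00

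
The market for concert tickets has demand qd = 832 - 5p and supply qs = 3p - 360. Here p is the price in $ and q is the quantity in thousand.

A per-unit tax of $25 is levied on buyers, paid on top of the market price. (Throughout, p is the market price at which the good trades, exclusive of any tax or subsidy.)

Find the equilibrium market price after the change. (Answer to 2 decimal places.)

Original equilibrium: 832 - 5p = 3p - 360 gives 1192 = 8p, so p = 149 and q = 87.
Since buyers pay the price plus the tax, the effective demand curve becomes qd = 707 - 5p.
Setting them equal: 707 - 5p = 3p - 360 → 1067 = 8p, so p = 133.375 and q = 40.125.

133.38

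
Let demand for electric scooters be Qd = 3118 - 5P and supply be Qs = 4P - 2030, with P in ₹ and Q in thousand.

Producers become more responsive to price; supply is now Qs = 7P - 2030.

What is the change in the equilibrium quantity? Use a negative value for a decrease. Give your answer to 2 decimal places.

Solve the original market: 3118 - 5P = 4P - 2030, hence P = 572 and Q = 258.
With the change applied: demand Qd = 3118 - 5P, supply Qs = 7P - 2030.
Setting them equal: 3118 - 5P = 7P - 2030 → 5148 = 12P, so P = 429 and Q = 973.
ΔQ = 973 − 258 = +715.00.

+715.00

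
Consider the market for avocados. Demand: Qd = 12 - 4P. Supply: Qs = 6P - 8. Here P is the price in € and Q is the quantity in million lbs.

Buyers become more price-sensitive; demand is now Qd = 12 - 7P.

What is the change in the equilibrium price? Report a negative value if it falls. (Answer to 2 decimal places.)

Original equilibrium: 12 - 4P = 6P - 8 gives 20 = 10P, so P = 2 and Q = 4.
After the shift, demand is Qd = 12 - 7P and supply is Qs = 6P - 8.
Equate the new curves: 12 - 7P = 6P - 8, giving 20 = 13P, P = 20/13 ≈ 1.5385, Q = 16/13 ≈ 1.2308.
ΔP = 1.5385 − 2 = -0.46.

-0.46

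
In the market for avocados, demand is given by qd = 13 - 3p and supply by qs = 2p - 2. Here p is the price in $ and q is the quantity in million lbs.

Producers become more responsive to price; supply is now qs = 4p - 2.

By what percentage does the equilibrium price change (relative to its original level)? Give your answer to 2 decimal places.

-28.57

Solve the original market: 13 - 3p = 2p - 2, hence p = 3 and q = 4.
With the change applied: demand qd = 13 - 3p, supply qs = 4p - 2.
Clearing the new market: 13 - 3p = 4p - 2, so p = 15/7 ≈ 2.1429 and q = 46/7 ≈ 6.5714.
%Δp = (2.1429 − 3) / 3 × 100 = -28.57%.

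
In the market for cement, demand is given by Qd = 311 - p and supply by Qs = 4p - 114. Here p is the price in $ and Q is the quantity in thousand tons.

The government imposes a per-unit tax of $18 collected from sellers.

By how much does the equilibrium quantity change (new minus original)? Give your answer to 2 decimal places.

Solve the original market: 311 - p = 4p - 114, hence p = 85 and Q = 226.
Since sellers keep the price net of the tax, the effective supply curve becomes Qs = 4p - 186.
Clearing the new market: 311 - p = 4p - 186, so p = 99.4 and Q = 211.6.
ΔQ = 211.6 − 226 = -14.40.

-14.40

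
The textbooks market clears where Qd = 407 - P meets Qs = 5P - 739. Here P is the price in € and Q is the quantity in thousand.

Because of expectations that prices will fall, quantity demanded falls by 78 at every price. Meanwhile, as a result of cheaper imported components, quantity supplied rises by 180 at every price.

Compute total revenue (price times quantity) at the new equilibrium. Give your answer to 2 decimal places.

26788.00

Original equilibrium: 407 - P = 5P - 739 gives 1146 = 6P, so P = 191 and Q = 216.
After the shift, demand is Qd = 329 - P and supply is Qs = 5P - 559.
Clearing the new market: 329 - P = 5P - 559, so P = 148 and Q = 181.
New expenditure = 148 × 181 = 26788.00.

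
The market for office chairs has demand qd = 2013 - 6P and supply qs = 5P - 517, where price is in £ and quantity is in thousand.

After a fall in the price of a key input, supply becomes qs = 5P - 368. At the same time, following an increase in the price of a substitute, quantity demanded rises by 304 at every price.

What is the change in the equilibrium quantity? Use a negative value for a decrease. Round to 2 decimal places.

+219.45

Initially, 2013 - 6P = 5P - 517, so 2530 = 11P and P = 230, q = 633.
The new curves are qd = 2317 - 6P (demand) and qs = 5P - 368 (supply).
New equilibrium: 2317 - 6P = 5P - 368 ⇒ 2685 = 11P ⇒ P = 2685/11 ≈ 244.0909, q = 9377/11 ≈ 852.4545.
Δq = 852.4545 − 633 = +219.45.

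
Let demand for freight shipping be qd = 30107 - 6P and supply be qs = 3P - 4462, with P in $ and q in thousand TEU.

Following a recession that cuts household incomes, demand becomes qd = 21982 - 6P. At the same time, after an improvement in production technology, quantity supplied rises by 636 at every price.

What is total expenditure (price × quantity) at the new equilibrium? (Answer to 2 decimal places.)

13697357.04

Solve the original market: 30107 - 6P = 3P - 4462, hence P = 3841 and q = 7061.
With the change applied: demand qd = 21982 - 6P, supply qs = 3P - 3826.
New equilibrium: 21982 - 6P = 3P - 3826 ⇒ 25808 = 9P ⇒ P = 25808/9 ≈ 2867.5556, q = 14330/3 ≈ 4776.6667.
New expenditure = 2867.5556 × 4776.6667 = 13697357.04.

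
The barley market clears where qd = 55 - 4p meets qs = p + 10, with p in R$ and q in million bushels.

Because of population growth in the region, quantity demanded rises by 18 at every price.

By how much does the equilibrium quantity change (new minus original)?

+3.6

Initially, 55 - 4p = p + 10, so 45 = 5p and p = 9, q = 19.
The shock moves the curves to qd = 73 - 4p and qs = p + 10.
Equate the new curves: 73 - 4p = p + 10, giving 63 = 5p, p = 12.6, q = 22.6.
Δq = 22.6 − 19 = +3.6.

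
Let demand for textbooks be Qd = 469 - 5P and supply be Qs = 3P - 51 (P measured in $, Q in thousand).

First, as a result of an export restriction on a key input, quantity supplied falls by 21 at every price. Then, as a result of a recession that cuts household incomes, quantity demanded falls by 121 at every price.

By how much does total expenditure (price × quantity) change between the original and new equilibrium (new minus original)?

Initially, 469 - 5P = 3P - 51, so 520 = 8P and P = 65, Q = 144.
The new curves are Qd = 348 - 5P (demand) and Qs = 3P - 72 (supply).
New equilibrium: 348 - 5P = 3P - 72 ⇒ 420 = 8P ⇒ P = 52.5, Q = 85.5.
Expenditure moves from 65×144 = 9360 to 52.5×85.5 = 4488.75; change = -4871.25.

-4871.25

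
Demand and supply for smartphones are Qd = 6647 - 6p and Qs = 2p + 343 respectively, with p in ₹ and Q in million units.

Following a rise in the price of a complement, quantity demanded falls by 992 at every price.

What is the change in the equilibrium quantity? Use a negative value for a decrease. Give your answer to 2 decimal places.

-248.00

Solve the original market: 6647 - 6p = 2p + 343, hence p = 788 and Q = 1919.
With the change applied: demand Qd = 5655 - 6p, supply Qs = 2p + 343.
Equate the new curves: 5655 - 6p = 2p + 343, giving 5312 = 8p, p = 664, Q = 1671.
ΔQ = 1671 − 1919 = -248.00.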